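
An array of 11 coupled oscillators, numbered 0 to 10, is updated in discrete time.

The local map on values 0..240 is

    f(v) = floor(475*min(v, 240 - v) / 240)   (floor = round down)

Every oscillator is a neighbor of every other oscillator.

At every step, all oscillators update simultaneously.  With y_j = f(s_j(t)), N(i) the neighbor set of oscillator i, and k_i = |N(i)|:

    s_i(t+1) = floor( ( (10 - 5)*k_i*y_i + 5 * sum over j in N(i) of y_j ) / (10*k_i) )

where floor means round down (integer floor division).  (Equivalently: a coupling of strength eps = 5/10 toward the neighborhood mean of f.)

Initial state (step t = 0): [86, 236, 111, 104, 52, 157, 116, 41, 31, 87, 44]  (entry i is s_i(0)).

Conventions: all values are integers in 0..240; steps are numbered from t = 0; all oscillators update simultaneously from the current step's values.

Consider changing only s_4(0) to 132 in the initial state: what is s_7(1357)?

Answer: s_7(1357) = 21
Key observation: The state at step 23, [125, 125, 125, 126, 125, 125, 125, 122, 123, 125, 122], reappears at step 35: the system is in a cycle of period 12 from step 23 on.  Therefore the state at step 1357 equals the state at step 23 + ((1357 - 23) mod 12) = 25, which is [24, 24, 24, 25, 24, 24, 24, 21, 22, 24, 21].

Derivation:
t=0: [86, 236, 111, 104, 132, 157, 116, 41, 31, 87, 44]
t=1: [156, 83, 178, 172, 176, 154, 183, 116, 107, 157, 119]
t=2: [166, 165, 146, 151, 148, 168, 142, 194, 186, 165, 197]
t=3: [145, 146, 163, 159, 162, 144, 167, 121, 127, 146, 118]
t=4: [187, 186, 170, 174, 171, 188, 167, 208, 202, 186, 207]
t=5: [105, 106, 120, 116, 119, 104, 123, 86, 92, 106, 87]
t=6: [207, 208, 220, 217, 220, 206, 218, 190, 196, 208, 191]
t=7: [64, 63, 52, 55, 52, 65, 54, 79, 74, 63, 78]
t=8: [125, 124, 114, 117, 114, 126, 116, 139, 134, 124, 138]
t=9: [223, 224, 222, 225, 222, 222, 224, 211, 215, 224, 211]
t=10: [36, 35, 36, 34, 36, 36, 35, 46, 43, 35, 46]
t=11: [73, 72, 73, 71, 73, 73, 72, 82, 79, 72, 82]
t=12: [145, 145, 145, 144, 145, 145, 145, 154, 151, 145, 154]
t=13: [185, 185, 185, 186, 185, 185, 185, 177, 180, 185, 177]
t=14: [110, 110, 110, 109, 110, 110, 110, 117, 114, 110, 117]
t=15: [218, 218, 218, 217, 218, 218, 218, 225, 222, 218, 225]
t=16: [41, 41, 41, 42, 41, 41, 41, 35, 37, 41, 35]
t=17: [79, 79, 79, 80, 79, 79, 79, 74, 75, 79, 74]
t=18: [154, 154, 154, 155, 154, 154, 154, 150, 151, 154, 150]
t=19: [171, 171, 171, 170, 171, 171, 171, 174, 173, 171, 174]
t=20: [135, 135, 135, 136, 135, 135, 135, 132, 133, 135, 132]
t=21: [207, 207, 207, 206, 207, 207, 207, 210, 209, 207, 210]
t=22: [64, 64, 64, 65, 64, 64, 64, 61, 62, 64, 61]
t=23: [125, 125, 125, 126, 125, 125, 125, 122, 123, 125, 122]
t=24: [227, 227, 227, 226, 227, 227, 227, 230, 229, 227, 230]
t=25: [24, 24, 24, 25, 24, 24, 24, 21, 22, 24, 21]
t=26: [46, 46, 46, 47, 46, 46, 46, 43, 44, 46, 43]
t=27: [90, 90, 90, 91, 90, 90, 90, 87, 88, 90, 87]
t=28: [177, 177, 177, 178, 177, 177, 177, 174, 175, 177, 174]
t=29: [124, 124, 124, 123, 124, 124, 124, 127, 126, 124, 127]
t=30: [228, 228, 228, 229, 228, 228, 228, 225, 226, 228, 225]
t=31: [23, 23, 23, 22, 23, 23, 23, 26, 25, 23, 26]
t=32: [45, 45, 45, 44, 45, 45, 45, 48, 47, 45, 48]
t=33: [89, 89, 89, 88, 89, 89, 89, 92, 91, 89, 92]
t=34: [176, 176, 176, 175, 176, 176, 176, 179, 178, 176, 179]
t=35: [125, 125, 125, 126, 125, 125, 125, 122, 123, 125, 122]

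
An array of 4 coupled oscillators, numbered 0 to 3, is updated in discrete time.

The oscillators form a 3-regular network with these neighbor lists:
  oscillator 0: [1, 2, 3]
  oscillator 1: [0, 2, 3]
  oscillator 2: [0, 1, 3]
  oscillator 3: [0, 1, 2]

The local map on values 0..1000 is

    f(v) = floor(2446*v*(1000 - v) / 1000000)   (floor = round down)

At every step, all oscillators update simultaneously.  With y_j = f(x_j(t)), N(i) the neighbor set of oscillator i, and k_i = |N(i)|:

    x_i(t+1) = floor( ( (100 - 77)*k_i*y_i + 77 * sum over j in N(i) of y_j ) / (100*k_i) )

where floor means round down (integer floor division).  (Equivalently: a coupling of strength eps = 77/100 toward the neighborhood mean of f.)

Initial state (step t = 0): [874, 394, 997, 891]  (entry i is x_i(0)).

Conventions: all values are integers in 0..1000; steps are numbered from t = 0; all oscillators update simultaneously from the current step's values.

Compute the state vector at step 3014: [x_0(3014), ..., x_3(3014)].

Answer: [591, 591, 591, 591]
Key observation: The state at step 9, [591, 591, 591, 591], reappears at step 10: the system is in a cycle of period 1 from step 9 on.  Therefore the state at step 3014 equals the state at step 9 + ((3014 - 9) mod 1) = 9, which is [591, 591, 591, 591].

Derivation:
t=0: [874, 394, 997, 891]
t=1: [274, 265, 281, 275]
t=2: [485, 486, 485, 485]
t=3: [610, 610, 610, 610]
t=4: [581, 581, 581, 581]
t=5: [595, 595, 595, 595]
t=6: [589, 589, 589, 589]
t=7: [592, 592, 592, 592]
t=8: [590, 590, 590, 590]
t=9: [591, 591, 591, 591]
t=10: [591, 591, 591, 591]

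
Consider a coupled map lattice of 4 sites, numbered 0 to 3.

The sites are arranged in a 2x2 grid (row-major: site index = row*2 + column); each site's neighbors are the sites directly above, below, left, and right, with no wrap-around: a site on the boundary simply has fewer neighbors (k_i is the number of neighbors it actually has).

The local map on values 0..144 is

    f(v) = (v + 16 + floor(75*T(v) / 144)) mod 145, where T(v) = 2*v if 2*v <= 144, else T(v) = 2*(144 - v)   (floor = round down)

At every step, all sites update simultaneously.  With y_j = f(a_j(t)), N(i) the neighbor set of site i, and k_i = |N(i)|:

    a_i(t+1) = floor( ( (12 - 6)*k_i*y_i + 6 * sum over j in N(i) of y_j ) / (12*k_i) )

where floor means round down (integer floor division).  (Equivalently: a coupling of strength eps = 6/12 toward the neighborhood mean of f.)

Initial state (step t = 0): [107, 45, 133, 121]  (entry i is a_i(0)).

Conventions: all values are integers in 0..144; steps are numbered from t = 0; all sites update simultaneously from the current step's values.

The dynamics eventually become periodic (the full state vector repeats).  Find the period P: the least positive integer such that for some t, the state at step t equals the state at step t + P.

Simulating step by step:
t=0: [107, 45, 133, 121]
t=1: [38, 61, 15, 38]
t=2: [93, 116, 69, 93]
t=3: [15, 16, 14, 15]
t=4: [46, 47, 45, 46]
t=5: [109, 110, 108, 109]
t=6: [16, 16, 16, 16]
t=7: [48, 48, 48, 48]
t=8: [114, 114, 114, 114]
t=9: [16, 16, 16, 16]

Answer: 3
Key observation: The state at step 6, [16, 16, 16, 16], reappears at step 9 — and no state repeats earlier — so the cycle the system enters has period 3.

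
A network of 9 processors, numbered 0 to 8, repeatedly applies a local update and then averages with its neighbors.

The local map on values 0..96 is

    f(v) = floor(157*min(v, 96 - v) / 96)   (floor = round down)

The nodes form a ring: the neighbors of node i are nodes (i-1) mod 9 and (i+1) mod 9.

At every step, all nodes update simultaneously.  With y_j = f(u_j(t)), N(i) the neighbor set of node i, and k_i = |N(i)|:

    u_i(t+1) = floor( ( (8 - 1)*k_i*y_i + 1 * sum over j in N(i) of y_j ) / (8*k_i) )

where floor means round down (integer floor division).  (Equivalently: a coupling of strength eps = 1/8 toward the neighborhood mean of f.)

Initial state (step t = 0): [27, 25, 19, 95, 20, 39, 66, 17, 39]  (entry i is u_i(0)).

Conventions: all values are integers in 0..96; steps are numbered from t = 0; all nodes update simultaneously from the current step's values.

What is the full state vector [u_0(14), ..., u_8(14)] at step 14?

Answer: [74, 73, 45, 39, 66, 66, 60, 40, 59]

Derivation:
t=0: [27, 25, 19, 95, 20, 39, 66, 17, 39]
t=1: [44, 39, 29, 4, 32, 60, 48, 30, 59]
t=2: [69, 62, 45, 11, 49, 58, 74, 51, 60]
t=3: [45, 55, 68, 24, 71, 61, 39, 69, 58]
t=4: [71, 66, 46, 39, 41, 56, 61, 46, 61]
t=5: [41, 50, 72, 64, 66, 64, 58, 72, 57]
t=6: [67, 72, 42, 51, 49, 52, 59, 41, 61]
t=7: [47, 41, 66, 72, 75, 70, 61, 65, 57]
t=8: [74, 66, 49, 39, 34, 42, 55, 51, 63]
t=9: [37, 49, 73, 63, 56, 67, 67, 71, 53]
t=10: [61, 72, 40, 52, 63, 48, 46, 42, 67]
t=11: [55, 41, 63, 69, 55, 76, 74, 67, 48]
t=12: [67, 66, 53, 46, 63, 34, 35, 48, 75]
t=13: [46, 50, 69, 73, 54, 55, 58, 73, 37]
t=14: [74, 73, 45, 39, 66, 66, 60, 40, 59]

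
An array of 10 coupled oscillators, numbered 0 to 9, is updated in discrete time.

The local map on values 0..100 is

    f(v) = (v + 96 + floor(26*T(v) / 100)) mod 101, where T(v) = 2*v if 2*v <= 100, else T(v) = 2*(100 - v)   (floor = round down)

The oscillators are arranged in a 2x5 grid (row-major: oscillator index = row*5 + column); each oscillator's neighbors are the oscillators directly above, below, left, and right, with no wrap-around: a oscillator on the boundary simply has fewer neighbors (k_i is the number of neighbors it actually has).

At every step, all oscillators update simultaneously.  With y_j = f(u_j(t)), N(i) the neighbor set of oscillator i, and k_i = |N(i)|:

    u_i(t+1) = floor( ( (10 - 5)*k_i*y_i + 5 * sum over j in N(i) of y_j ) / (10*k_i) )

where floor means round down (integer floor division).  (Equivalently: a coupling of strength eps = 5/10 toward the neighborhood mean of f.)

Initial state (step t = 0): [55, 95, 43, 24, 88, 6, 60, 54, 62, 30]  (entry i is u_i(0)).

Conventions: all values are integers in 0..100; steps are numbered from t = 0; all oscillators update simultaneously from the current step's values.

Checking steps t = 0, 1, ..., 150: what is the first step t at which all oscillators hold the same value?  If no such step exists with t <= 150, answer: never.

Simulating step by step:
t=0: [55, 95, 43, 24, 88, 6, 60, 54, 62, 30]  (not all equal)
t=1: [60, 80, 62, 53, 62, 39, 65, 71, 61, 61]  (not all equal)
t=2: [72, 80, 77, 74, 75, 65, 75, 78, 76, 76]  (not all equal)
t=3: [81, 83, 83, 82, 82, 80, 82, 83, 83, 83]  (not all equal)
t=4: [85, 85, 86, 86, 86, 85, 85, 86, 86, 86]  (not all equal)
t=5: [87, 87, 87, 88, 88, 87, 87, 87, 88, 88]  (not all equal)
t=6: [88, 88, 88, 88, 89, 88, 88, 88, 88, 89]  (not all equal)
t=7: [89, 89, 89, 89, 89, 89, 89, 89, 89, 89]  (all equal)

Answer: 7
Key observation: Synchronization is absorbing here: once all oscillators are equal they stay equal, and step 7 is the first all-equal step.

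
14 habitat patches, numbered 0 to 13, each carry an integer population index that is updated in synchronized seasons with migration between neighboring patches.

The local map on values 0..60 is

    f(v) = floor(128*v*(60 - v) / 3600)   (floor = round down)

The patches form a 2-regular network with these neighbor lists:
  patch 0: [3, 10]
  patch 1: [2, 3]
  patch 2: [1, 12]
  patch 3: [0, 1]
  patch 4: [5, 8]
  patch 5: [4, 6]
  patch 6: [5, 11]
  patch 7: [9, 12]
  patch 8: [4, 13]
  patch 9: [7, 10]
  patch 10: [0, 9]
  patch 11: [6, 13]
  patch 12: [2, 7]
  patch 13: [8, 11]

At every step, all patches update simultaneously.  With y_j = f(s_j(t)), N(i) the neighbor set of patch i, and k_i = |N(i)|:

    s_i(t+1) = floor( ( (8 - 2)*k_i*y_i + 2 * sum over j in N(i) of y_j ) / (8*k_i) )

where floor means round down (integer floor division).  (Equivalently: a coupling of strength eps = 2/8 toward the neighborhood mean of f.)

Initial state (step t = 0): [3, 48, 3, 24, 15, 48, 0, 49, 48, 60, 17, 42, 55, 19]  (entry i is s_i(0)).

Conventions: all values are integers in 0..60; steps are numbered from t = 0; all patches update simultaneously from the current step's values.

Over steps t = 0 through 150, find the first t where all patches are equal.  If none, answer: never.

Simulating step by step:
t=0: [3, 48, 3, 24, 15, 48, 0, 49, 48, 60, 17, 42, 55, 19]  (not all equal)
t=1: [11, 19, 8, 25, 23, 18, 5, 15, 21, 5, 19, 22, 9, 26]  (not all equal)
t=2: [21, 25, 15, 29, 29, 24, 13, 21, 29, 13, 23, 26, 16, 30]  (not all equal)
t=3: [29, 30, 25, 30, 30, 29, 23, 27, 31, 23, 28, 29, 25, 31]  (not all equal)
t=4: [31, 31, 31, 31, 31, 31, 30, 30, 31, 30, 30, 30, 31, 31]  (not all equal)
t=5: [31, 31, 31, 31, 31, 31, 31, 31, 31, 32, 31, 31, 31, 31]  (not all equal)
t=6: [31, 31, 31, 31, 31, 31, 31, 31, 31, 31, 31, 31, 31, 31]  (all equal)

Answer: 6
Key observation: Synchronization is absorbing here: once all patches are equal they stay equal, and step 6 is the first all-equal step.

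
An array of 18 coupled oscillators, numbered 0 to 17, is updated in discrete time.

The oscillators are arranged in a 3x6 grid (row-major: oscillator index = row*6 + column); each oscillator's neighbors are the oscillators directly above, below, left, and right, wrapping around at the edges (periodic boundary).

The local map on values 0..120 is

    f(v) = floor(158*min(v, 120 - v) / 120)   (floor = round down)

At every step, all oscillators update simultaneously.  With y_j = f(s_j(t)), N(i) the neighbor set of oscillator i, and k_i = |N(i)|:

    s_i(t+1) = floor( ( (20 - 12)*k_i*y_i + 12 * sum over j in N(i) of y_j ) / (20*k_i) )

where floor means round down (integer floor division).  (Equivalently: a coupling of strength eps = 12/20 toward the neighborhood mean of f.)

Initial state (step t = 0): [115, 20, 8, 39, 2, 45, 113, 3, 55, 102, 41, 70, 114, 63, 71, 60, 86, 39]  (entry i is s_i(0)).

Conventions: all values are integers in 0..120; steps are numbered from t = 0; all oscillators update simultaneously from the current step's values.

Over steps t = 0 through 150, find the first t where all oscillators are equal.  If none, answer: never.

Answer: 18
Key observation: Synchronization is absorbing here: once all oscillators are equal they stay equal, and step 18 is the first all-equal step.

Derivation:
t=0: [115, 20, 8, 39, 2, 45, 113, 3, 55, 102, 41, 70, 114, 63, 71, 60, 86, 39]  (not all equal)
t=1: [17, 24, 35, 37, 31, 42, 15, 28, 43, 47, 41, 51, 23, 45, 61, 58, 45, 46]  (not all equal)
t=2: [29, 36, 50, 52, 48, 50, 30, 39, 55, 59, 55, 54, 36, 49, 66, 67, 57, 55]  (not all equal)
t=3: [44, 51, 64, 68, 67, 62, 46, 53, 68, 72, 71, 65, 50, 58, 68, 71, 71, 67]  (not all equal)
t=4: [63, 68, 69, 67, 68, 70, 63, 68, 68, 64, 65, 69, 65, 70, 69, 65, 65, 69]  (not all equal)
t=5: [72, 68, 67, 69, 68, 67, 72, 68, 68, 71, 70, 68, 71, 67, 67, 70, 70, 68]  (not all equal)
t=6: [64, 67, 68, 66, 67, 67, 64, 67, 67, 65, 65, 66, 65, 67, 68, 65, 65, 67]  (not all equal)
t=7: [71, 69, 68, 70, 70, 69, 71, 69, 69, 71, 71, 70, 71, 69, 68, 71, 71, 70]  (not all equal)
t=8: [64, 66, 67, 65, 65, 65, 64, 66, 66, 64, 64, 65, 64, 66, 67, 64, 64, 65]  (not all equal)
t=9: [72, 71, 70, 71, 72, 72, 72, 71, 70, 72, 72, 72, 72, 71, 70, 72, 72, 72]  (not all equal)
t=10: [63, 64, 64, 63, 63, 63, 63, 64, 64, 63, 63, 63, 63, 64, 64, 63, 63, 63]  (not all equal)
t=11: [74, 73, 73, 74, 75, 75, 74, 73, 73, 74, 75, 75, 74, 73, 73, 74, 75, 75]  (not all equal)
t=12: [60, 60, 60, 60, 59, 59, 60, 60, 60, 60, 59, 59, 60, 60, 60, 60, 59, 59]  (not all equal)
t=13: [78, 79, 79, 78, 77, 77, 78, 79, 79, 78, 77, 77, 78, 79, 79, 78, 77, 77]  (not all equal)
t=14: [54, 53, 53, 54, 55, 55, 54, 53, 53, 54, 55, 55, 54, 53, 53, 54, 55, 55]  (not all equal)
t=15: [70, 69, 69, 70, 71, 71, 70, 69, 69, 70, 71, 71, 70, 69, 69, 70, 71, 71]  (not all equal)
t=16: [65, 66, 66, 65, 64, 64, 65, 66, 66, 65, 64, 64, 65, 66, 66, 65, 64, 64]  (not all equal)
t=17: [72, 71, 71, 72, 72, 72, 72, 71, 71, 72, 72, 72, 72, 71, 71, 72, 72, 72]  (not all equal)
t=18: [63, 63, 63, 63, 63, 63, 63, 63, 63, 63, 63, 63, 63, 63, 63, 63, 63, 63]  (all equal)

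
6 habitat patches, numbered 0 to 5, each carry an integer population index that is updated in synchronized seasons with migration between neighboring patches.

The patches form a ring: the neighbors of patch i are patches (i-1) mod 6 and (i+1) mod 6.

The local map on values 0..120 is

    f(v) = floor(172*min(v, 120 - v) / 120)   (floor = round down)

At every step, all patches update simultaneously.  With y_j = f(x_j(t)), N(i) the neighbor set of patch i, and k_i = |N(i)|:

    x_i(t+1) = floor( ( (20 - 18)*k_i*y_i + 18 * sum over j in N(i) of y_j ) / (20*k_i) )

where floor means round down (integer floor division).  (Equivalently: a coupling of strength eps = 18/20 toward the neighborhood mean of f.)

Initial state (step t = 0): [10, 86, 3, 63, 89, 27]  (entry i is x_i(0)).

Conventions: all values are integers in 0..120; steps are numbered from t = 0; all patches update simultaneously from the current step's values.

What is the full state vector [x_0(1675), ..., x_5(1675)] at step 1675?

Simulating step by step:
t=0: [10, 86, 3, 63, 89, 27]
t=1: [40, 12, 58, 29, 57, 29]
t=2: [31, 64, 34, 77, 45, 66]
t=3: [75, 49, 68, 56, 68, 56]
t=4: [73, 69, 74, 74, 79, 70]
t=5: [71, 66, 68, 61, 67, 63]
t=6: [78, 72, 79, 75, 81, 73]
t=7: [66, 59, 65, 57, 64, 58]
t=8: [82, 78, 82, 79, 81, 78]
t=9: [59, 54, 58, 54, 58, 55]
t=10: [78, 82, 77, 82, 78, 82]
t=11: [54, 59, 54, 59, 54, 59]
t=12: [83, 77, 83, 77, 83, 77]
t=13: [60, 53, 60, 53, 60, 53]
t=14: [76, 84, 76, 84, 76, 84]
t=15: [52, 61, 52, 61, 52, 61]
t=16: [83, 75, 83, 75, 83, 75]
t=17: [62, 54, 62, 54, 62, 54]
t=18: [77, 82, 77, 82, 77, 82]
t=19: [54, 60, 54, 60, 54, 60]
t=20: [85, 77, 85, 77, 85, 77]
t=21: [59, 51, 59, 51, 59, 51]
t=22: [74, 82, 74, 82, 74, 82]
t=23: [55, 63, 55, 63, 55, 63]
t=24: [80, 78, 80, 78, 80, 78]
t=25: [59, 57, 59, 57, 59, 57]
t=26: [81, 83, 81, 83, 81, 83]
t=27: [53, 54, 53, 54, 53, 54]
t=28: [76, 75, 76, 75, 76, 75]
t=29: [63, 63, 63, 63, 63, 63]
t=30: [81, 81, 81, 81, 81, 81]
t=31: [55, 55, 55, 55, 55, 55]
t=32: [78, 78, 78, 78, 78, 78]
t=33: [60, 60, 60, 60, 60, 60]
t=34: [86, 86, 86, 86, 86, 86]
t=35: [48, 48, 48, 48, 48, 48]
t=36: [68, 68, 68, 68, 68, 68]
t=37: [74, 74, 74, 74, 74, 74]
t=38: [65, 65, 65, 65, 65, 65]
t=39: [78, 78, 78, 78, 78, 78]

Answer: [74, 74, 74, 74, 74, 74]
Key observation: The state at step 32, [78, 78, 78, 78, 78, 78], reappears at step 39: the system is in a cycle of period 7 from step 32 on.  Therefore the state at step 1675 equals the state at step 32 + ((1675 - 32) mod 7) = 37, which is [74, 74, 74, 74, 74, 74].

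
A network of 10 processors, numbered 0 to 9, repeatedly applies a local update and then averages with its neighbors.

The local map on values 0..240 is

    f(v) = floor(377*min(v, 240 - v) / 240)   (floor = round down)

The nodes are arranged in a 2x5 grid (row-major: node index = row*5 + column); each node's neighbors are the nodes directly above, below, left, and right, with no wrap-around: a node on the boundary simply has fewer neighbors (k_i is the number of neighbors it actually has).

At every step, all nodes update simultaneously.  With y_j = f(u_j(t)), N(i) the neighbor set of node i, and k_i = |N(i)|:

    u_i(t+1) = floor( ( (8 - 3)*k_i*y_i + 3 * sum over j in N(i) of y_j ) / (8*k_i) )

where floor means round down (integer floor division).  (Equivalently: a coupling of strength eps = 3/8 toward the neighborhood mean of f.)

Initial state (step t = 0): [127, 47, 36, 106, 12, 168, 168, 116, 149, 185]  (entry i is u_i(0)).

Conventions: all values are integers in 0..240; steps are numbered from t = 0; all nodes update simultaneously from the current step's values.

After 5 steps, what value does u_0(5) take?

Simulating step by step:
t=0: [127, 47, 36, 106, 12, 168, 168, 116, 149, 185]
t=1: [145, 88, 87, 130, 58, 125, 116, 152, 143, 83]
t=2: [152, 144, 141, 154, 113, 174, 170, 145, 150, 126]
t=3: [133, 144, 151, 143, 169, 110, 118, 143, 146, 171]
t=4: [165, 155, 143, 144, 118, 173, 174, 153, 143, 115]
t=5: [117, 129, 147, 154, 177, 106, 111, 135, 153, 175]

Answer: u_0(5) = 117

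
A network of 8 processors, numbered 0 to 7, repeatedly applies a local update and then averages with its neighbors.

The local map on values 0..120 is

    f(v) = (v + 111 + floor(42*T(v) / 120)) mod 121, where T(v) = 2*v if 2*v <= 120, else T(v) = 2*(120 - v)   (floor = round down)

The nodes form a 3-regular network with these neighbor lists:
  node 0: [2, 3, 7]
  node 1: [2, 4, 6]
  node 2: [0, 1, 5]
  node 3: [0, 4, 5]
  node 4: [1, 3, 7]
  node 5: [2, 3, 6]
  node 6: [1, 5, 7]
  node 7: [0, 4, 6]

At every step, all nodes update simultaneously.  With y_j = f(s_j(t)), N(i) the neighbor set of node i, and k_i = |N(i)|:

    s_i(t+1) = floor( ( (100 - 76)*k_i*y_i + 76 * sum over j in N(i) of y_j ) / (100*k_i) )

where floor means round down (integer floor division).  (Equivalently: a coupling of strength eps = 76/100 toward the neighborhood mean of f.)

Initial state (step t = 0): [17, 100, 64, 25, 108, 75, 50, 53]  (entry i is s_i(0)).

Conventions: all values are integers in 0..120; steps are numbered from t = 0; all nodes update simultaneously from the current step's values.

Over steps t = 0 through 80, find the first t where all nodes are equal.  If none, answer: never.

Answer: 4
Key observation: Synchronization is absorbing here: once all nodes are equal they stay equal, and step 4 is the first all-equal step.

Derivation:
t=0: [17, 100, 64, 25, 108, 75, 50, 53]  (not all equal)
t=1: [56, 94, 77, 63, 80, 73, 88, 69]  (not all equal)
t=2: [92, 99, 94, 92, 96, 96, 97, 94]  (not all equal)
t=3: [101, 102, 102, 101, 102, 102, 102, 102]  (not all equal)
t=4: [104, 104, 104, 104, 104, 104, 104, 104]  (all equal)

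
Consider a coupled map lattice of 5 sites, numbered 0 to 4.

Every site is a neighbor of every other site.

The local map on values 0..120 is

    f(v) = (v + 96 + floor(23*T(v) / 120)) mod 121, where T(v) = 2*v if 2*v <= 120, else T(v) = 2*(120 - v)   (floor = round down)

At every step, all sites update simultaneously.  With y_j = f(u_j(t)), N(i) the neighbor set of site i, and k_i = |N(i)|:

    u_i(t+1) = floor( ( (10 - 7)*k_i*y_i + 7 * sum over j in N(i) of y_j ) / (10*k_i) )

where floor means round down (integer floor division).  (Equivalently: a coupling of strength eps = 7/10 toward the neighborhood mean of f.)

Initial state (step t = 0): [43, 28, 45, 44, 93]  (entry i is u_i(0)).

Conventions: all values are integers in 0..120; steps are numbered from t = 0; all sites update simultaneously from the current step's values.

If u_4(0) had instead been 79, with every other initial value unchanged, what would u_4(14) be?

Simulating step by step:
t=0: [43, 28, 45, 44, 79]
t=1: [37, 34, 37, 37, 41]
t=2: [26, 25, 26, 26, 26]
t=3: [9, 9, 9, 9, 9]
t=4: [108, 108, 108, 108, 108]
t=5: [87, 87, 87, 87, 87]
t=6: [74, 74, 74, 74, 74]
t=7: [66, 66, 66, 66, 66]
t=8: [61, 61, 61, 61, 61]
t=9: [58, 58, 58, 58, 58]
t=10: [55, 55, 55, 55, 55]
t=11: [51, 51, 51, 51, 51]
t=12: [45, 45, 45, 45, 45]
t=13: [37, 37, 37, 37, 37]
t=14: [26, 26, 26, 26, 26]

Answer: u_4(14) = 26
Key observation: This trace re-runs the system from the modified initial state.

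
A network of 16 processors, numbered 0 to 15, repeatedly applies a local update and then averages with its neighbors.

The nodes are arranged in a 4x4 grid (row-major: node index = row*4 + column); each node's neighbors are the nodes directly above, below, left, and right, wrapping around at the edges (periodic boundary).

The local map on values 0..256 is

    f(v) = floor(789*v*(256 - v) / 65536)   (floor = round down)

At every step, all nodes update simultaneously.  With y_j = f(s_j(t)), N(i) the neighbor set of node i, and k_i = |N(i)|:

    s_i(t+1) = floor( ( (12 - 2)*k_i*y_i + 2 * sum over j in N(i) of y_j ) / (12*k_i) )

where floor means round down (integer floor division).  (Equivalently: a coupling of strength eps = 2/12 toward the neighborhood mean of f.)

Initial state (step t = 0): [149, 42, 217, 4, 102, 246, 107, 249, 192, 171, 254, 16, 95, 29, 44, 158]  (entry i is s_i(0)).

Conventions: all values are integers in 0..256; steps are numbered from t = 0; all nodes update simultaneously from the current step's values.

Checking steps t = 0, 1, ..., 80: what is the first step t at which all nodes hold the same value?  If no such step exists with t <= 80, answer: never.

Answer: never
Key observation: The state at step 19 reappears at step 21 — the system is in a cycle of period 2 from step 19 on.  No step 0..21 is synchronized, and the cycle repeats forever, so no step up to 80 (or ever) has all nodes equal.

Derivation:
t=0: [149, 42, 217, 4, 102, 246, 107, 249, 192, 171, 254, 16, 95, 29, 44, 158]  (not all equal)
t=1: [179, 106, 101, 30, 173, 51, 165, 34, 147, 155, 26, 53, 178, 89, 108, 169]  (not all equal)
t=2: [162, 186, 183, 93, 167, 134, 169, 98, 187, 180, 87, 129, 168, 179, 185, 171]  (not all equal)
t=3: [181, 159, 161, 180, 178, 191, 177, 185, 159, 165, 176, 193, 175, 164, 159, 174]  (not all equal)
t=4: [164, 182, 182, 164, 166, 153, 167, 158, 181, 178, 169, 150, 170, 180, 183, 170]  (not all equal)
t=5: [179, 164, 163, 180, 179, 186, 178, 185, 165, 168, 176, 188, 175, 164, 161, 176]  (not all equal)
t=6: [165, 179, 180, 164, 164, 158, 166, 158, 177, 176, 169, 155, 170, 180, 182, 168]  (not all equal)
t=7: [179, 166, 165, 180, 180, 183, 178, 185, 169, 169, 176, 186, 175, 164, 163, 176]  (not all equal)
t=8: [165, 177, 178, 164, 164, 161, 166, 158, 175, 176, 169, 158, 170, 180, 180, 168]  (not all equal)
t=9: [179, 168, 168, 180, 180, 182, 178, 185, 171, 169, 176, 184, 175, 164, 165, 176]  (not all equal)
t=10: [165, 176, 176, 164, 164, 163, 166, 158, 172, 176, 169, 160, 170, 180, 179, 168]  (not all equal)
t=11: [179, 169, 169, 180, 180, 180, 178, 185, 173, 169, 176, 183, 175, 164, 166, 176]  (not all equal)
t=12: [165, 176, 176, 164, 164, 165, 167, 158, 171, 176, 169, 161, 170, 180, 178, 168]  (not all equal)
t=13: [179, 169, 169, 180, 180, 179, 178, 185, 174, 169, 176, 183, 175, 165, 167, 177]  (not all equal)
t=14: [165, 176, 176, 164, 164, 166, 167, 158, 170, 176, 169, 161, 170, 179, 177, 168]  (not all equal)
t=15: [179, 169, 169, 180, 180, 178, 177, 185, 176, 169, 176, 183, 175, 165, 168, 177]  (not all equal)
t=16: [165, 176, 176, 164, 164, 167, 167, 159, 168, 176, 169, 161, 170, 179, 176, 167]  (not all equal)
t=17: [179, 169, 169, 180, 180, 177, 177, 184, 177, 169, 176, 183, 175, 165, 169, 177]  (not all equal)
t=18: [165, 176, 176, 164, 164, 168, 168, 159, 167, 176, 169, 161, 170, 179, 176, 167]  (not all equal)
t=19: [179, 169, 169, 180, 180, 176, 177, 184, 177, 169, 176, 183, 175, 165, 169, 177]  (not all equal)
t=20: [165, 176, 176, 164, 164, 169, 168, 159, 167, 176, 169, 161, 170, 179, 176, 167]  (not all equal)
t=21: [179, 169, 169, 180, 180, 176, 177, 184, 177, 169, 176, 183, 175, 165, 169, 177]  (not all equal)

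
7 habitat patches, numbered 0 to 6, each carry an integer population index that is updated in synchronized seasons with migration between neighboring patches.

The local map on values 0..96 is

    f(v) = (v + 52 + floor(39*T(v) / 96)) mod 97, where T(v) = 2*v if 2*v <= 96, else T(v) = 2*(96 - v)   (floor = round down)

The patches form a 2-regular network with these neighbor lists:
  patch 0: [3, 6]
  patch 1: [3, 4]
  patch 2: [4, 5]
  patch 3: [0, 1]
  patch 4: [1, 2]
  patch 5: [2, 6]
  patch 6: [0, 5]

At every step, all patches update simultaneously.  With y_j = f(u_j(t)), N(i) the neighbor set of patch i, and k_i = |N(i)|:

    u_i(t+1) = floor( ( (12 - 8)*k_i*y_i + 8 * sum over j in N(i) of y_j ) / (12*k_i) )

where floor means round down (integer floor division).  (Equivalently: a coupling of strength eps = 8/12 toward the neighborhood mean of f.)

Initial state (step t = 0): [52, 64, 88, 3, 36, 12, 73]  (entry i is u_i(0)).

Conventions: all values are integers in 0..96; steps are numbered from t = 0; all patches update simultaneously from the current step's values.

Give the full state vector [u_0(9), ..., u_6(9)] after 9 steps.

Simulating step by step:
t=0: [52, 64, 88, 3, 36, 12, 73]
t=1: [48, 40, 47, 48, 38, 56, 53]
t=2: [42, 30, 35, 37, 30, 41, 42]
t=3: [28, 13, 18, 20, 12, 26, 30]
t=4: [34, 78, 53, 56, 77, 31, 5]
t=5: [40, 45, 33, 35, 45, 38, 29]
t=6: [17, 30, 24, 27, 28, 14, 19]
t=7: [57, 5, 59, 31, 36, 86, 81]
t=8: [34, 30, 37, 38, 41, 47, 46]
t=9: [25, 20, 30, 16, 20, 33, 31]

Answer: [25, 20, 30, 16, 20, 33, 31]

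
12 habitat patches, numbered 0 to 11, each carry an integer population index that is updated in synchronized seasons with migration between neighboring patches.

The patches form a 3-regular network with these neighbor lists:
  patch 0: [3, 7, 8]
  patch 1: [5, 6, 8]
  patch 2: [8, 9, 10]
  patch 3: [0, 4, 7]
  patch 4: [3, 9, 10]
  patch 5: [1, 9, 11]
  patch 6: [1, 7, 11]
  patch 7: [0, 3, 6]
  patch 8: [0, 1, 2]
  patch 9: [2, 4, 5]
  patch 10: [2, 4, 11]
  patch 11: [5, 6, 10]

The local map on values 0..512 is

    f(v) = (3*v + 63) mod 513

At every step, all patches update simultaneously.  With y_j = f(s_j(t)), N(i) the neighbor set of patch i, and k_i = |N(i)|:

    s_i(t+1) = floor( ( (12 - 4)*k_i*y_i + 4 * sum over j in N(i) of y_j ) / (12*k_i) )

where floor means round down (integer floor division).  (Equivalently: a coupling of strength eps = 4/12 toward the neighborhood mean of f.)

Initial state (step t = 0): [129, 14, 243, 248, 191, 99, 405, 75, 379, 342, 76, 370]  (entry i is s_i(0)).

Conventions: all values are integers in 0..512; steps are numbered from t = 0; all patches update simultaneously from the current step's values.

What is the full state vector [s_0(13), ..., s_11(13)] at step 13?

Simulating step by step:
t=0: [129, 14, 243, 248, 191, 99, 405, 75, 379, 342, 76, 370]
t=1: [384, 157, 244, 291, 154, 275, 228, 302, 208, 126, 255, 198]
t=2: [243, 101, 291, 355, 139, 317, 225, 398, 170, 368, 258, 198]
t=3: [229, 331, 340, 178, 383, 406, 232, 221, 158, 250, 332, 212]
t=4: [193, 78, 77, 126, 170, 227, 211, 205, 52, 255, 69, 183]
t=5: [177, 268, 285, 333, 154, 233, 184, 193, 226, 275, 230, 142]
t=6: [97, 300, 363, 48, 80, 301, 176, 110, 245, 324, 260, 391]
t=7: [334, 390, 153, 254, 262, 376, 169, 333, 293, 104, 291, 235]
t=8: [112, 210, 142, 253, 347, 203, 93, 69, 314, 306, 348, 241]
t=9: [385, 230, 441, 289, 147, 208, 308, 296, 446, 392, 147, 246]
t=10: [264, 273, 361, 404, 462, 198, 423, 412, 338, 257, 464, 320]
t=11: [291, 301, 169, 281, 393, 229, 332, 281, 126, 290, 403, 437]
t=12: [418, 381, 161, 376, 261, 293, 154, 356, 397, 336, 233, 289]
t=13: [249, 194, 80, 191, 273, 357, 86, 122, 208, 118, 253, 354]

Answer: [249, 194, 80, 191, 273, 357, 86, 122, 208, 118, 253, 354]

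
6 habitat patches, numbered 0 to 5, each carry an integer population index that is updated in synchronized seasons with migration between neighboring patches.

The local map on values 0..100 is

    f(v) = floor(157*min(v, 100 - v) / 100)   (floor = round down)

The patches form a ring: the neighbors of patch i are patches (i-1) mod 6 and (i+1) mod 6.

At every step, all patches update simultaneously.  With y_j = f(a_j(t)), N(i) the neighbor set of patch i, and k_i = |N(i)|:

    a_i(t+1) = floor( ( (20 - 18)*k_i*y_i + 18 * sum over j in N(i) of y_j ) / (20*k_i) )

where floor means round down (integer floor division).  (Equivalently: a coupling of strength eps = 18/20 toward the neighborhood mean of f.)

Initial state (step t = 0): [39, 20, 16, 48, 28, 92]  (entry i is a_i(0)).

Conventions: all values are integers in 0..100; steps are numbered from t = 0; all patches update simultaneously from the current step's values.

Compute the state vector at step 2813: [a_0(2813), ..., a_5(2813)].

Simulating step by step:
t=0: [39, 20, 16, 48, 28, 92]
t=1: [25, 41, 50, 38, 43, 48]
t=2: [66, 59, 63, 71, 67, 55]
t=3: [65, 56, 54, 53, 56, 53]
t=4: [69, 63, 71, 70, 72, 62]
t=5: [57, 47, 51, 44, 52, 46]
t=6: [71, 71, 71, 74, 70, 71]
t=7: [45, 45, 42, 45, 42, 45]
t=8: [70, 67, 69, 65, 69, 67]
t=9: [50, 47, 52, 48, 52, 47]
t=10: [73, 76, 74, 75, 74, 76]
t=11: [37, 40, 38, 39, 38, 40]
t=12: [61, 58, 61, 59, 61, 58]
t=13: [64, 61, 64, 61, 64, 61]
t=14: [60, 56, 60, 56, 60, 56]
t=15: [68, 62, 68, 62, 68, 62]
t=16: [58, 50, 58, 50, 58, 50]
t=17: [76, 66, 76, 66, 76, 66]
t=18: [51, 38, 51, 38, 51, 38]
t=19: [60, 74, 60, 74, 60, 74]
t=20: [42, 59, 42, 59, 42, 59]
t=21: [64, 64, 64, 64, 64, 64]
t=22: [56, 56, 56, 56, 56, 56]
t=23: [69, 69, 69, 69, 69, 69]
t=24: [48, 48, 48, 48, 48, 48]
t=25: [75, 75, 75, 75, 75, 75]
t=26: [39, 39, 39, 39, 39, 39]
t=27: [61, 61, 61, 61, 61, 61]
t=28: [61, 61, 61, 61, 61, 61]

Answer: [61, 61, 61, 61, 61, 61]
Key observation: The state at step 27, [61, 61, 61, 61, 61, 61], reappears at step 28: the system is in a cycle of period 1 from step 27 on.  Therefore the state at step 2813 equals the state at step 27 + ((2813 - 27) mod 1) = 27, which is [61, 61, 61, 61, 61, 61].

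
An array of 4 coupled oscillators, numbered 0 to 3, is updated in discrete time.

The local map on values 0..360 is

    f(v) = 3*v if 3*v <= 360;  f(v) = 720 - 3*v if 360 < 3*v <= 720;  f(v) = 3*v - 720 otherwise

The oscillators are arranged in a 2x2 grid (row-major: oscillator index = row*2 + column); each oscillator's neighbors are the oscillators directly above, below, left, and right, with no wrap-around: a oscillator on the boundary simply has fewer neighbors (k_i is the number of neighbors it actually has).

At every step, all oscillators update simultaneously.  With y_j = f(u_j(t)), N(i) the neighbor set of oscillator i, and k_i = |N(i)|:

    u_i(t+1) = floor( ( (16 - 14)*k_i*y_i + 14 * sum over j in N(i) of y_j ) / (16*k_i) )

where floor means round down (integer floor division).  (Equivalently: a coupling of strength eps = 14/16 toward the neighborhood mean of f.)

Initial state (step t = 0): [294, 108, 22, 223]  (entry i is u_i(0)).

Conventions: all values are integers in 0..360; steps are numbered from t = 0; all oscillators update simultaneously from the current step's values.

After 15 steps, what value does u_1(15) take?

Answer: u_1(15) = 142

Derivation:
t=0: [294, 108, 22, 223]
t=1: [190, 133, 101, 177]
t=2: [291, 188, 186, 296]
t=3: [158, 159, 160, 160]
t=4: [242, 243, 242, 241]
t=5: [7, 5, 4, 6]
t=6: [14, 18, 18, 14]
t=7: [52, 43, 43, 52]
t=8: [132, 152, 152, 132]
t=9: [271, 316, 316, 271]
t=10: [211, 109, 109, 211]
t=11: [297, 117, 117, 297]
t=12: [328, 193, 193, 328]
t=13: [156, 248, 248, 156]
t=14: [52, 223, 223, 52]
t=15: [64, 142, 142, 64]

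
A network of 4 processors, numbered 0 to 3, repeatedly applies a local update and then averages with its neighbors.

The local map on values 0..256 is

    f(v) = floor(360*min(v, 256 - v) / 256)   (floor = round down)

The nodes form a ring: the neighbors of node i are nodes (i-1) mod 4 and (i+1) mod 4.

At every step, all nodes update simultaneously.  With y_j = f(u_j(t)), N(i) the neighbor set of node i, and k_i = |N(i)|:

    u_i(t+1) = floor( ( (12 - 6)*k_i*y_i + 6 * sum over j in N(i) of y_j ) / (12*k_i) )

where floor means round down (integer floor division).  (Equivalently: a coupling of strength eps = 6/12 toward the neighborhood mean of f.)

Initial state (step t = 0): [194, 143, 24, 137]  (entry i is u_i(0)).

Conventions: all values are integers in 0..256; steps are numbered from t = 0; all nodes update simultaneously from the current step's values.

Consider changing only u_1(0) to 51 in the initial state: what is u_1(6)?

Answer: u_1(6) = 118
Key observation: This trace re-runs the system from the modified initial state.

Derivation:
t=0: [194, 51, 24, 137]
t=1: [103, 65, 76, 113]
t=2: [134, 108, 115, 141]
t=3: [163, 158, 158, 163]
t=4: [131, 135, 135, 131]
t=5: [173, 171, 171, 173]
t=6: [116, 118, 118, 116]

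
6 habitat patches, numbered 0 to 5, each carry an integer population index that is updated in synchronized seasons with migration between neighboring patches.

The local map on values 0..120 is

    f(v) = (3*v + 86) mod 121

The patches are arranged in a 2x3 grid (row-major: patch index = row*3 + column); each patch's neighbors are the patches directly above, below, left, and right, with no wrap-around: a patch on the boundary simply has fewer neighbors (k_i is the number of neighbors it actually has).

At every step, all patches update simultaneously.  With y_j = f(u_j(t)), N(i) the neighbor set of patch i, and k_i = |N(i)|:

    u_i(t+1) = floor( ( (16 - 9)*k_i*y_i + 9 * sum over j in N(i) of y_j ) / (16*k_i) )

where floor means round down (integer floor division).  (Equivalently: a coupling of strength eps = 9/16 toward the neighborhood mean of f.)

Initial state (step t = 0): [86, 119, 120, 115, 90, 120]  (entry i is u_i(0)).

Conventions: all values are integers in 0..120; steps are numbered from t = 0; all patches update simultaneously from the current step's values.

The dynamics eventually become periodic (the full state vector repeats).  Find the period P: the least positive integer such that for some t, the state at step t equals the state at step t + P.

Answer: 14
Key observation: The state at step 82, [41, 64, 34, 41, 64, 34], reappears at step 96 — and no state repeats earlier — so the cycle the system enters has period 14.

Derivation:
t=0: [86, 119, 120, 115, 90, 120]
t=1: [86, 91, 82, 90, 93, 91]
t=2: [109, 87, 105, 79, 66, 77]
t=3: [74, 70, 67, 61, 67, 55]
t=4: [51, 52, 37, 43, 36, 29]
t=5: [78, 50, 47, 94, 59, 64]
t=6: [67, 88, 88, 30, 38, 51]
t=7: [65, 90, 110, 58, 87, 104]
t=8: [54, 86, 65, 48, 77, 59]
t=9: [61, 67, 51, 70, 76, 41]
t=10: [39, 60, 89, 51, 66, 91]
t=11: [75, 54, 88, 86, 66, 94]
t=12: [60, 43, 50, 75, 39, 44]
t=13: [56, 82, 104, 60, 84, 97]
t=14: [37, 66, 44, 40, 66, 42]
t=15: [68, 58, 79, 70, 59, 78]
t=16: [41, 36, 62, 43, 37, 62]
t=17: [85, 68, 42, 87, 70, 42]
t=18: [86, 66, 78, 88, 69, 80]
t=19: [86, 61, 69, 90, 66, 73]
t=20: [84, 48, 47, 90, 56, 53]
t=21: [104, 87, 77, 80, 47, 34]
t=22: [68, 86, 81, 76, 94, 80]
t=23: [69, 70, 90, 46, 50, 62]
t=24: [66, 76, 73, 91, 85, 77]
t=25: [71, 69, 68, 90, 92, 78]
t=26: [71, 64, 57, 99, 98, 81]
t=27: [40, 32, 41, 29, 34, 47]
t=28: [68, 71, 85, 65, 70, 89]
t=29: [48, 62, 90, 45, 62, 91]
t=30: [84, 60, 91, 82, 59, 91]
t=31: [74, 54, 90, 72, 52, 90]
t=32: [47, 36, 83, 44, 33, 81]
t=33: [94, 81, 85, 90, 76, 82]
t=34: [58, 71, 93, 71, 86, 87]
t=35: [39, 47, 46, 58, 85, 75]
t=36: [70, 99, 94, 58, 79, 87]
t=37: [34, 35, 37, 45, 62, 70]
t=38: [77, 63, 68, 71, 55, 53]
t=39: [58, 39, 31, 48, 21, 17]
t=40: [61, 55, 52, 60, 51, 31]
t=41: [21, 31, 18, 51, 68, 58]
t=42: [61, 43, 29, 73, 57, 26]
t=43: [55, 58, 61, 39, 44, 37]
t=44: [32, 32, 38, 65, 75, 68]
t=45: [54, 65, 65, 53, 57, 62]
t=46: [14, 28, 36, 7, 20, 28]
t=47: [46, 41, 59, 55, 49, 49]
t=48: [72, 82, 65, 64, 88, 86]
t=49: [61, 78, 71, 63, 90, 85]
t=50: [43, 71, 74, 54, 89, 91]
t=51: [58, 75, 77, 60, 82, 100]
t=52: [34, 64, 58, 40, 61, 56]
t=53: [63, 36, 21, 63, 36, 17]
t=54: [44, 57, 37, 44, 54, 35]
t=55: [73, 40, 57, 71, 36, 53]
t=56: [67, 65, 31, 63, 59, 26]
t=57: [39, 40, 48, 33, 30, 41]
t=58: [77, 83, 96, 66, 68, 84]
t=59: [70, 65, 57, 52, 64, 58]
t=60: [34, 36, 22, 25, 26, 22]
t=61: [61, 58, 42, 48, 45, 34]
t=62: [47, 48, 63, 83, 80, 83]
t=63: [103, 89, 71, 94, 92, 73]
t=64: [46, 87, 73, 44, 86, 77]
t=65: [101, 96, 78, 100, 96, 79]
t=66: [20, 26, 60, 20, 26, 60]
t=67: [30, 36, 29, 30, 36, 29]
t=68: [60, 65, 57, 60, 65, 57]
t=69: [28, 31, 21, 28, 31, 21]
t=70: [51, 50, 36, 51, 50, 36]
t=71: [117, 107, 84, 117, 107, 84]
t=72: [65, 59, 81, 65, 59, 81]
t=73: [33, 36, 68, 33, 36, 68]
t=74: [66, 66, 55, 66, 66, 55]
t=75: [42, 35, 18, 42, 35, 18]
t=76: [85, 64, 33, 85, 64, 33]
t=77: [81, 53, 56, 81, 53, 56]
t=78: [63, 20, 9, 63, 20, 9]
t=79: [30, 43, 88, 30, 43, 88]
t=80: [65, 89, 104, 65, 89, 104]
t=81: [59, 83, 56, 59, 83, 56]
t=82: [41, 64, 34, 41, 64, 34]
t=83: [73, 51, 58, 73, 51, 58]
t=84: [78, 88, 46, 78, 88, 46]
t=85: [86, 101, 104, 86, 101, 104]
t=86: [80, 41, 32, 80, 41, 32]
t=87: [85, 82, 68, 85, 82, 68]
t=88: [96, 83, 59, 96, 83, 59]
t=89: [34, 64, 41, 34, 64, 41]
t=90: [58, 51, 73, 58, 51, 73]
t=91: [46, 88, 78, 46, 88, 78]
t=92: [104, 101, 86, 104, 101, 86]
t=93: [32, 41, 80, 32, 41, 80]
t=94: [68, 82, 85, 68, 82, 85]
t=95: [59, 83, 96, 59, 83, 96]
t=96: [41, 64, 34, 41, 64, 34]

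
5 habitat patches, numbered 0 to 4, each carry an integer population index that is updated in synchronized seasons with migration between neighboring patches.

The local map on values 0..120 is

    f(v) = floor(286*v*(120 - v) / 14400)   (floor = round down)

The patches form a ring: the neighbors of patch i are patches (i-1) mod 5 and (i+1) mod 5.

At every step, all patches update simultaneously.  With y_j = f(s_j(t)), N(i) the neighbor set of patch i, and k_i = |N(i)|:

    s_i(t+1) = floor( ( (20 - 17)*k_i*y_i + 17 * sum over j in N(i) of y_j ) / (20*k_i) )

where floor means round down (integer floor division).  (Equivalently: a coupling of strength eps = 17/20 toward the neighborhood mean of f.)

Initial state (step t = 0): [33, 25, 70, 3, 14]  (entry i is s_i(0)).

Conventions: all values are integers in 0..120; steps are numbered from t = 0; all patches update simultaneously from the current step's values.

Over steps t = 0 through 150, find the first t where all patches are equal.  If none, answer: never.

Simulating step by step:
t=0: [33, 25, 70, 3, 14]  (not all equal)
t=1: [40, 60, 32, 42, 31]  (not all equal)
t=2: [62, 60, 66, 56, 62]  (not all equal)
t=3: [71, 70, 70, 70, 71]  (not all equal)
t=4: [69, 69, 69, 69, 69]  (all equal)

Answer: 4
Key observation: Synchronization is absorbing here: once all patches are equal they stay equal, and step 4 is the first all-equal step.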